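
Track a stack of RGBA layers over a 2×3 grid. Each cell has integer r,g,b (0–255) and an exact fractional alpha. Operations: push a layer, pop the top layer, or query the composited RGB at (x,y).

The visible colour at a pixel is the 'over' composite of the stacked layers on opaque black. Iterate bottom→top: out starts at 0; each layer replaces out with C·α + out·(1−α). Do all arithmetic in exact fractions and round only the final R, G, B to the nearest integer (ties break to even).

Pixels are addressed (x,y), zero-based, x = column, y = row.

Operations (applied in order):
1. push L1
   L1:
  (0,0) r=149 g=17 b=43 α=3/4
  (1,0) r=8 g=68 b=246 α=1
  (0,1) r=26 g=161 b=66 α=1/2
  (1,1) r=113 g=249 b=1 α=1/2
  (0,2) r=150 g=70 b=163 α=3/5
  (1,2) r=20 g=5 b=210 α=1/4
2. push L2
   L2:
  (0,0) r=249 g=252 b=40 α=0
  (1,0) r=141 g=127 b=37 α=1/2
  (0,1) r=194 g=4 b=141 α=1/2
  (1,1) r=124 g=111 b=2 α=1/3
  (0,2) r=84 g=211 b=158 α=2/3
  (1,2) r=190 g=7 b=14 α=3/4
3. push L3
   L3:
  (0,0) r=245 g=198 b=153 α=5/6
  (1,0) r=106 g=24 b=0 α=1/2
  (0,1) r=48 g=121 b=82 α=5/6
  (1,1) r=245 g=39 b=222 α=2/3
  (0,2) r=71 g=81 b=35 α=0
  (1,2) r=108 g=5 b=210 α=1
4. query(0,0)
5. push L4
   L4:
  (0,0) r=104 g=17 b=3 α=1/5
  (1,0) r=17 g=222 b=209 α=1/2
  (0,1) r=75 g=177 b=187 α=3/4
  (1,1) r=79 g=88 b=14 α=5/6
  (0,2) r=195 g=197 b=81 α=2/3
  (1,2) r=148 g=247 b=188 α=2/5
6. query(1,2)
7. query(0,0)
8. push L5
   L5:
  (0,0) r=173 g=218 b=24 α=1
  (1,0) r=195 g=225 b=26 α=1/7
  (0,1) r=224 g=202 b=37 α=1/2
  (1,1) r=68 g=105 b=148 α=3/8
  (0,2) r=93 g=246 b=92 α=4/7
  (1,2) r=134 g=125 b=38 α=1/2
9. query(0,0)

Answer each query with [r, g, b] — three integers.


(0,0) stack=L1,L2,L3; from [0,0,0]:
L1 α=3/4: [447/4, 51/4, 129/4]
L2 α=0: [447/4, 51/4, 129/4]
L3 α=5/6: [5347/24, 1337/8, 1063/8]
rounded: [223, 167, 133]

query (1,2) [L1,L2,L3,L4] — begin 0,0,0
L1 α=1/4: [5, 5/4, 105/2]
L2 α=3/4: [575/4, 89/16, 189/8]
L3 α=1: [108, 5, 210]
L4 α=2/5: [124, 509/5, 1006/5]
rounded: [124, 102, 201]

at x=0,y=0 over L1,L2,L3,L4:
L1 α=3/4: [447/4, 51/4, 129/4]
L2 α=0: [447/4, 51/4, 129/4]
L3 α=5/6: [5347/24, 1337/8, 1063/8]
L4 α=1/5: [5971/30, 1371/10, 1069/10]
→ [199, 137, 107]

at x=0,y=0 over L1,L2,L3,L4,L5:
after L1 α=3/4: [447/4, 51/4, 129/4]
after L2 α=0: [447/4, 51/4, 129/4]
after L3 α=5/6: [5347/24, 1337/8, 1063/8]
after L4 α=1/5: [5971/30, 1371/10, 1069/10]
after L5 α=1: [173, 218, 24]
= [173, 218, 24]


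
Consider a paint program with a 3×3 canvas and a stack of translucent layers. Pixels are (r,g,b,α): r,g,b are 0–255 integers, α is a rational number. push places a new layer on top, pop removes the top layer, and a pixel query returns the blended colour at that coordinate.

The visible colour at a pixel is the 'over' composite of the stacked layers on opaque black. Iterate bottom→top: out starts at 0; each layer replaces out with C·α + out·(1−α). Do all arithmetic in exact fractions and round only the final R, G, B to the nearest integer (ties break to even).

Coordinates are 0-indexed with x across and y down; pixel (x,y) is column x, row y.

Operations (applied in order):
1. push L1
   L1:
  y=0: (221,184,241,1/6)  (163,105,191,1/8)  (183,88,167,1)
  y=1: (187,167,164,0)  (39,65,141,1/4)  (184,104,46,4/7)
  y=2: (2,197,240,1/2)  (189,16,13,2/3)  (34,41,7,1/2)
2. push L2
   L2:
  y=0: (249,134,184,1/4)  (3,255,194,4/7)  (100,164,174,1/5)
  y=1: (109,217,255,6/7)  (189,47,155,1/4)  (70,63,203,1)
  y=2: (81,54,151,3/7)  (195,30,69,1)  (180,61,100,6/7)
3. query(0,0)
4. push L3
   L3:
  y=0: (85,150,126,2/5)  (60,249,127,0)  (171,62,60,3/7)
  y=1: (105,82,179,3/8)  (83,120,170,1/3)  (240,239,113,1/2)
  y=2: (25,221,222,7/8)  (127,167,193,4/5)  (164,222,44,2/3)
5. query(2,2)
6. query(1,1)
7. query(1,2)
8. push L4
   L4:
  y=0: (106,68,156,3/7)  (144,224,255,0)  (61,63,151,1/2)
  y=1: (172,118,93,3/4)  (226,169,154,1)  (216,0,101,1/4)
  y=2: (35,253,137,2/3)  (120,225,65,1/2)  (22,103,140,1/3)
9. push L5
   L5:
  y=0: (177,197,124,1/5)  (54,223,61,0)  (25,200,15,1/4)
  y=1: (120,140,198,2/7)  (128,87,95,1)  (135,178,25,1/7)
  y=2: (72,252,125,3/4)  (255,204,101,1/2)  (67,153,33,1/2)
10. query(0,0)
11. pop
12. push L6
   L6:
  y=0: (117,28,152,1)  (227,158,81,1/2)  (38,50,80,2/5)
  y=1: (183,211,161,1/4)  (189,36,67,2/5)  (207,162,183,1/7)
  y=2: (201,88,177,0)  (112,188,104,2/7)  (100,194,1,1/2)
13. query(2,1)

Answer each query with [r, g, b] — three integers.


at x=0,y=0 over L1,L2:
after L1 α=1/6: [221/6, 92/3, 241/6]
after L2 α=1/4: [719/8, 113/2, 609/8]
→ [90, 56, 76]

query (2,2) [L1,L2,L3] — begin 0,0,0
+L1 (α=1/2) → [17, 41/2, 7/2]
+L2 (α=6/7) → [1097/7, 773/14, 1207/14]
+L3 (α=2/3) → [1131/7, 6989/42, 813/14]
→ [162, 166, 58]

(1,1) stack=L1,L2,L3; from [0,0,0]:
L1 α=1/4: [39/4, 65/4, 141/4]
L2 α=1/4: [873/16, 383/16, 1043/16]
L3 α=1/3: [1537/24, 1343/24, 801/8]
= [64, 56, 100]

query (1,2) [L1,L2,L3] — begin 0,0,0
L1 α=2/3: [126, 32/3, 26/3]
L2 α=1: [195, 30, 69]
L3 α=4/5: [703/5, 698/5, 841/5]
= [141, 140, 168]

(0,0) stack=L1,L2,L3,L4,L5; from [0,0,0]:
+L1 (α=1/6) → [221/6, 92/3, 241/6]
+L2 (α=1/4) → [719/8, 113/2, 609/8]
+L3 (α=2/5) → [3517/40, 939/10, 3843/40]
+L4 (α=3/7) → [6697/70, 414/5, 8523/70]
+L5 (α=1/5) → [19589/175, 2641/25, 21386/175]
rounded: [112, 106, 122]

(2,1) stack=L1,L2,L3,L4,L6; from [0,0,0]:
L1 α=4/7: [736/7, 416/7, 184/7]
L2 α=1: [70, 63, 203]
L3 α=1/2: [155, 151, 158]
L4 α=1/4: [681/4, 453/4, 575/4]
L6 α=1/7: [351/2, 1683/14, 2091/14]
rounded: [176, 120, 149]


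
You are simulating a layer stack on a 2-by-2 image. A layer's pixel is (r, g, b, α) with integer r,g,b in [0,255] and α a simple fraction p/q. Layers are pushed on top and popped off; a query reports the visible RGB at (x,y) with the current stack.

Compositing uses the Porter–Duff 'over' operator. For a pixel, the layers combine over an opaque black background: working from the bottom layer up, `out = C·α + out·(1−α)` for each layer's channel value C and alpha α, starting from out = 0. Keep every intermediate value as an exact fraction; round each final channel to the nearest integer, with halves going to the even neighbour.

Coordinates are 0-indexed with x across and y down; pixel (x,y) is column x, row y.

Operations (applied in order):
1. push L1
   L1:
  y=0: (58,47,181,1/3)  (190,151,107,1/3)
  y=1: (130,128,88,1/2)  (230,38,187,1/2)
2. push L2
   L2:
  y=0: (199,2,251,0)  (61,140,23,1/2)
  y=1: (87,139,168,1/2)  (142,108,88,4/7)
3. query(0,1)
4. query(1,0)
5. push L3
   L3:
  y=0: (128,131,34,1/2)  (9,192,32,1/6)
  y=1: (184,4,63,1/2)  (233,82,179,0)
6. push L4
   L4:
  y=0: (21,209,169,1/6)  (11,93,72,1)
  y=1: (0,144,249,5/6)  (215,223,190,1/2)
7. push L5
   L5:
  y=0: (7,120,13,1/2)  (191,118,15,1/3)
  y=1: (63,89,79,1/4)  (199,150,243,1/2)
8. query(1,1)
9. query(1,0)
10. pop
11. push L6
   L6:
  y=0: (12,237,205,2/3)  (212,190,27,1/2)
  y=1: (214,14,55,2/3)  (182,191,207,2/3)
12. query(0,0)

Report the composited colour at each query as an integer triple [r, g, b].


query (0,1) [L1,L2] — begin 0,0,0
+L1 (α=1/2) → [65, 64, 44]
+L2 (α=1/2) → [76, 203/2, 106]
= [76, 102, 106]

at x=1,y=0 over L1,L2:
after L1 α=1/3: [190/3, 151/3, 107/3]
after L2 α=1/2: [373/6, 571/6, 88/3]
→ [62, 95, 29]

query (1,1) [L1,L2,L3,L4,L5] — begin 0,0,0
L1 α=1/2: [115, 19, 187/2]
L2 α=4/7: [913/7, 489/7, 1265/14]
L3 α=0: [913/7, 489/7, 1265/14]
L4 α=1/2: [1209/7, 1025/7, 3925/28]
L5 α=1/2: [1301/7, 2075/14, 10729/56]
→ [186, 148, 192]

at x=1,y=0 over L1,L2,L3,L4,L5:
L1 α=1/3: [190/3, 151/3, 107/3]
L2 α=1/2: [373/6, 571/6, 88/3]
L3 α=1/6: [1919/36, 4007/36, 268/9]
L4 α=1: [11, 93, 72]
L5 α=1/3: [71, 304/3, 53]
rounded: [71, 101, 53]

at x=0,y=0 over L1,L2,L3,L4,L6:
L1 α=1/3: [58/3, 47/3, 181/3]
L2 α=0: [58/3, 47/3, 181/3]
L3 α=1/2: [221/3, 220/3, 283/6]
L4 α=1/6: [584/9, 1727/18, 2429/36]
L6 α=2/3: [800/27, 10259/54, 17189/108]
= [30, 190, 159]


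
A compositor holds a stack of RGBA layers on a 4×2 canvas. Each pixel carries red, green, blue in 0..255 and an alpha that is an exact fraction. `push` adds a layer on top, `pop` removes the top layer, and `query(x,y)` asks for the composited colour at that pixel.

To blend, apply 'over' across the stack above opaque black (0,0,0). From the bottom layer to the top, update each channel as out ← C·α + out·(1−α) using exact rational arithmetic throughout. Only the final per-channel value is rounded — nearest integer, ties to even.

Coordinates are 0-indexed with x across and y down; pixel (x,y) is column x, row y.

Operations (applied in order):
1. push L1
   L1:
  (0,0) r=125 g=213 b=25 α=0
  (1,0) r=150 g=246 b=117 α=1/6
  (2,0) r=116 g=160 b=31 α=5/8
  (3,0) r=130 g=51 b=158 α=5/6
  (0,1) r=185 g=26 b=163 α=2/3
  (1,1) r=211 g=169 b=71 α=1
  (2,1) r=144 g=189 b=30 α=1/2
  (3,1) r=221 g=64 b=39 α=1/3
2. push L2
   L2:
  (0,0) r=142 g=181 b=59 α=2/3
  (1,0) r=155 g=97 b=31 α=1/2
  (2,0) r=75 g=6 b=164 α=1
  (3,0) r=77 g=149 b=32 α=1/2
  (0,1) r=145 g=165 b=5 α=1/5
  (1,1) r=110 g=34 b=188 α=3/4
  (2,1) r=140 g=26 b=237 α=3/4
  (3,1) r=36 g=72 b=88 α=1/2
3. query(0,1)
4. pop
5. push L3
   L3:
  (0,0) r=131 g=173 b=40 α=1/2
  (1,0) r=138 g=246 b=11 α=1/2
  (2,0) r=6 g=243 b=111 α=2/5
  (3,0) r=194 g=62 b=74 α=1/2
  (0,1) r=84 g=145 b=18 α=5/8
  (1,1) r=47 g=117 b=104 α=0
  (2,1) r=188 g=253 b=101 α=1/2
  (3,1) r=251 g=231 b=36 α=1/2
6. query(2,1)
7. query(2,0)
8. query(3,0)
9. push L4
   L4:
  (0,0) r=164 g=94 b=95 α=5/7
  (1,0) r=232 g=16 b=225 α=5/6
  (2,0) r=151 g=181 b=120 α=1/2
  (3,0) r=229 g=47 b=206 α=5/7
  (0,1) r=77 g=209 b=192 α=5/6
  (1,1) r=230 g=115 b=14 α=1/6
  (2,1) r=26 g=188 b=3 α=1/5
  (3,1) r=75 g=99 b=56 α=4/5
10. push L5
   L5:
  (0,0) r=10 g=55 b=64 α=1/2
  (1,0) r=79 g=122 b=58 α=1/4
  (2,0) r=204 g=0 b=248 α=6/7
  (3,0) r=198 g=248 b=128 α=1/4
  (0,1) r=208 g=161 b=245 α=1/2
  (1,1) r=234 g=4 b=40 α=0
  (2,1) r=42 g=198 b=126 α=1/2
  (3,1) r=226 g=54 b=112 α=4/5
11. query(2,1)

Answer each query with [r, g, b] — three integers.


query (0,1) [L1,L2] — begin 0,0,0
L1 α=2/3: [370/3, 52/3, 326/3]
L2 α=1/5: [383/3, 703/15, 1319/15]
→ [128, 47, 88]

at x=2,y=1 over L1,L3:
L1 α=1/2: [72, 189/2, 15]
L3 α=1/2: [130, 695/4, 58]
= [130, 174, 58]

at x=2,y=0 over L1,L3:
+L1 (α=5/8) → [145/2, 100, 155/8]
+L3 (α=2/5) → [459/10, 786/5, 2241/40]
= [46, 157, 56]

at x=3,y=0 over L1,L3:
after L1 α=5/6: [325/3, 85/2, 395/3]
after L3 α=1/2: [907/6, 209/4, 617/6]
= [151, 52, 103]

(2,1) stack=L1,L3,L4,L5; from [0,0,0]:
L1 α=1/2: [72, 189/2, 15]
L3 α=1/2: [130, 695/4, 58]
L4 α=1/5: [546/5, 883/5, 47]
L5 α=1/2: [378/5, 1873/10, 173/2]
rounded: [76, 187, 86]


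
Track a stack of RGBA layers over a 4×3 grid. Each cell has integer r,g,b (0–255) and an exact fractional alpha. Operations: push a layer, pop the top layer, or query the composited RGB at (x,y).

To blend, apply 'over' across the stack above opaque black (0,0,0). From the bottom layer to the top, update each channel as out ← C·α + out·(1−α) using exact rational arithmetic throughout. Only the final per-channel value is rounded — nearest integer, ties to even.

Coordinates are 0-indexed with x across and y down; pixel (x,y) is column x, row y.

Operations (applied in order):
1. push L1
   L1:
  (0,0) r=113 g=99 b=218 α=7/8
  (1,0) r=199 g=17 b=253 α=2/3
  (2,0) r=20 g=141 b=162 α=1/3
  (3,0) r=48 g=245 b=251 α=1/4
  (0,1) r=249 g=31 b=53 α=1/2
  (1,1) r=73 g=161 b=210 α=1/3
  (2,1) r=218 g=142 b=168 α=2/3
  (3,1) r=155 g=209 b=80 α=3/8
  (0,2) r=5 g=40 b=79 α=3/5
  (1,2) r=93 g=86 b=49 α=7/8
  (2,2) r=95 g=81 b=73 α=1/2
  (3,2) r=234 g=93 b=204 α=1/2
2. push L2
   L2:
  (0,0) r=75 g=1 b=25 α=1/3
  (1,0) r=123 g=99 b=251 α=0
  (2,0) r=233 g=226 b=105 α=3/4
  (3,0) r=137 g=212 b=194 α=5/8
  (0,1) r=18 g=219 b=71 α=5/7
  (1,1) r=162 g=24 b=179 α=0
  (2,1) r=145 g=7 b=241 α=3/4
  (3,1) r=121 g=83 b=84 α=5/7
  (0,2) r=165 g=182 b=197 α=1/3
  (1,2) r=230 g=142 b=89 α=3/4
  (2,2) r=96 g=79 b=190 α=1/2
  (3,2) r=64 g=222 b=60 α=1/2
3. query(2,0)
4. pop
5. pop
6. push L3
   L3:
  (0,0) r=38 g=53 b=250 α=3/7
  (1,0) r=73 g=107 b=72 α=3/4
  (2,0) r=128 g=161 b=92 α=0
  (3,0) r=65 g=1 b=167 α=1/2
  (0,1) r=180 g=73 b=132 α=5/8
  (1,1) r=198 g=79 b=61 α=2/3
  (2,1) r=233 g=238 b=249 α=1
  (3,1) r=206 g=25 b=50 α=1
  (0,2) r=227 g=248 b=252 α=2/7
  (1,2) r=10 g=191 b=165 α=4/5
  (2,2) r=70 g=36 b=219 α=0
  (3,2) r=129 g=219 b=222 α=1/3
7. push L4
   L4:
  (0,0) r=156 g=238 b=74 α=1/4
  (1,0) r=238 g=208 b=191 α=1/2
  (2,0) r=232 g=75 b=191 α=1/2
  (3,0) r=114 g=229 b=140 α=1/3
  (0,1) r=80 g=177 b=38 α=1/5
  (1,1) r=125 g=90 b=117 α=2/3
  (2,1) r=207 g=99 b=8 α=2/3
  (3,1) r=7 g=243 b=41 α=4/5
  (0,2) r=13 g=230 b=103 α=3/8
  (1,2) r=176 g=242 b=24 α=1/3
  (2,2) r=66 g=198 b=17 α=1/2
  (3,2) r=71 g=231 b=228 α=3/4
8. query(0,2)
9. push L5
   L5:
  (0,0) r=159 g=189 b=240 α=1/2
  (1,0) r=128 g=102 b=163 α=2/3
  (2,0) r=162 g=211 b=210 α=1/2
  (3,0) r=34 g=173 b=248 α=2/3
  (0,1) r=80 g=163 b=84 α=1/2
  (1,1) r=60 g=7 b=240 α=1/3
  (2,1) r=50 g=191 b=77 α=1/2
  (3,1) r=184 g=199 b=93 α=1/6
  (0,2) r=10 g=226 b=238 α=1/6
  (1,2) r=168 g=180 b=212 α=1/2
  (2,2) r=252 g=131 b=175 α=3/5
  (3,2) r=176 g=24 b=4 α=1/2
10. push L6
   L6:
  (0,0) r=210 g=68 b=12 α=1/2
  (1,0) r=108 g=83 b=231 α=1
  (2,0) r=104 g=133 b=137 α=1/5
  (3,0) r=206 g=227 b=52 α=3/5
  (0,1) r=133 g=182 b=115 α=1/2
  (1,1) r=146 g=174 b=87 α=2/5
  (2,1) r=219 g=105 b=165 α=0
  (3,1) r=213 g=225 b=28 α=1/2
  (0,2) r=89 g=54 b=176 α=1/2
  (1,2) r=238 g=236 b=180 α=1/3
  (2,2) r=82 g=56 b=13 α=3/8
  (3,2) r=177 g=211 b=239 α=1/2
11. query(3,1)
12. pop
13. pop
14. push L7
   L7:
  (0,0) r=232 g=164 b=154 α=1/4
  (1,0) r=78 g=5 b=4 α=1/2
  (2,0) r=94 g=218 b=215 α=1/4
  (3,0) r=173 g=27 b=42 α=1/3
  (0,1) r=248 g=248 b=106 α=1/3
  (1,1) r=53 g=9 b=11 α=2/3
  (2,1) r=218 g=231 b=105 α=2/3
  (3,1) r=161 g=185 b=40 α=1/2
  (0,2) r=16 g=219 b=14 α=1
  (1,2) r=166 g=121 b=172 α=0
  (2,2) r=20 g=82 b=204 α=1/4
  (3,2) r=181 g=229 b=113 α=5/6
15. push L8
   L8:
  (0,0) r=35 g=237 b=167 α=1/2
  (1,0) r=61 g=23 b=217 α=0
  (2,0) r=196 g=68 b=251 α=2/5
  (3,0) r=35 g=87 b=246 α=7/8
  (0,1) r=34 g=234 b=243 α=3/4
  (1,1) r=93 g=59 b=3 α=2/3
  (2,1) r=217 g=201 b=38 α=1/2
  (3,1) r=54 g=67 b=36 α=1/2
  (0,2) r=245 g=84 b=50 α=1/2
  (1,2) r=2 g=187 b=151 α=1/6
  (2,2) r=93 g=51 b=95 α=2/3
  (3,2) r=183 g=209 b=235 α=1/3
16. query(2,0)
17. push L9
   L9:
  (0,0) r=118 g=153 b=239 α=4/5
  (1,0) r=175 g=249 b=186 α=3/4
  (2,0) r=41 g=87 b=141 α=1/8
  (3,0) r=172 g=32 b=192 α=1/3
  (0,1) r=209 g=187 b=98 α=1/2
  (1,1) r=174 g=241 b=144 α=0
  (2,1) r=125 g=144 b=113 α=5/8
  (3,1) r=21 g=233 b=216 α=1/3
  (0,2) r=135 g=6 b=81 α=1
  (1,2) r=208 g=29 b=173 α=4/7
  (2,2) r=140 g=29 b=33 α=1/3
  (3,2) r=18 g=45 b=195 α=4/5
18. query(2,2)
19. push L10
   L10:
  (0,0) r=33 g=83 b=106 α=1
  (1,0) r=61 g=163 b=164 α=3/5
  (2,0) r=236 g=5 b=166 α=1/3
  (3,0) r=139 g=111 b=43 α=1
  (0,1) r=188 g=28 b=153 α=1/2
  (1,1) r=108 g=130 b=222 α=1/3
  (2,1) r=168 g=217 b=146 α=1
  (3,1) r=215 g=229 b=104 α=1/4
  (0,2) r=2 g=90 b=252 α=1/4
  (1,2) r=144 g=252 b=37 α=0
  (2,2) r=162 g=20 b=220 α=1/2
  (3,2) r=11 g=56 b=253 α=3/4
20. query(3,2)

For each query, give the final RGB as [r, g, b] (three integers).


(2,0) stack=L1,L2; from [0,0,0]:
+L1 (α=1/3) → [20/3, 47, 54]
+L2 (α=3/4) → [2117/12, 725/4, 369/4]
→ [176, 181, 92]

at x=0,y=2 over L3,L4:
L3 α=2/7: [454/7, 496/7, 72]
L4 α=3/8: [2543/56, 3655/28, 669/8]
→ [45, 131, 84]

(3,1) stack=L3,L4,L5,L6; from [0,0,0]:
L3 α=1: [206, 25, 50]
L4 α=4/5: [234/5, 997/5, 214/5]
L5 α=1/6: [209/3, 598/3, 307/6]
L6 α=1/2: [424/3, 1273/6, 475/12]
→ [141, 212, 40]

(2,0) stack=L3,L4,L7,L8; from [0,0,0]:
+L3 (α=0) → [0, 0, 0]
+L4 (α=1/2) → [116, 75/2, 191/2]
+L7 (α=1/4) → [221/2, 661/8, 1003/8]
+L8 (α=2/5) → [1447/10, 3071/40, 1405/8]
rounded: [145, 77, 176]

(2,2) stack=L3,L4,L7,L8,L9; from [0,0,0]:
after L3 α=0: [0, 0, 0]
after L4 α=1/2: [33, 99, 17/2]
after L7 α=1/4: [119/4, 379/4, 459/8]
after L8 α=2/3: [863/12, 787/12, 1979/24]
after L9 α=1/3: [1703/18, 961/18, 2375/36]
= [95, 53, 66]

query (3,2) [L3,L4,L7,L8,L9,L10] — begin 0,0,0
+L3 (α=1/3) → [43, 73, 74]
+L4 (α=3/4) → [64, 383/2, 379/2]
+L7 (α=5/6) → [323/2, 891/4, 503/4]
+L8 (α=1/3) → [506/3, 1309/6, 973/6]
+L9 (α=4/5) → [722/15, 2389/30, 5653/30]
+L10 (α=3/4) → [1217/60, 7429/120, 28423/120]
= [20, 62, 237]


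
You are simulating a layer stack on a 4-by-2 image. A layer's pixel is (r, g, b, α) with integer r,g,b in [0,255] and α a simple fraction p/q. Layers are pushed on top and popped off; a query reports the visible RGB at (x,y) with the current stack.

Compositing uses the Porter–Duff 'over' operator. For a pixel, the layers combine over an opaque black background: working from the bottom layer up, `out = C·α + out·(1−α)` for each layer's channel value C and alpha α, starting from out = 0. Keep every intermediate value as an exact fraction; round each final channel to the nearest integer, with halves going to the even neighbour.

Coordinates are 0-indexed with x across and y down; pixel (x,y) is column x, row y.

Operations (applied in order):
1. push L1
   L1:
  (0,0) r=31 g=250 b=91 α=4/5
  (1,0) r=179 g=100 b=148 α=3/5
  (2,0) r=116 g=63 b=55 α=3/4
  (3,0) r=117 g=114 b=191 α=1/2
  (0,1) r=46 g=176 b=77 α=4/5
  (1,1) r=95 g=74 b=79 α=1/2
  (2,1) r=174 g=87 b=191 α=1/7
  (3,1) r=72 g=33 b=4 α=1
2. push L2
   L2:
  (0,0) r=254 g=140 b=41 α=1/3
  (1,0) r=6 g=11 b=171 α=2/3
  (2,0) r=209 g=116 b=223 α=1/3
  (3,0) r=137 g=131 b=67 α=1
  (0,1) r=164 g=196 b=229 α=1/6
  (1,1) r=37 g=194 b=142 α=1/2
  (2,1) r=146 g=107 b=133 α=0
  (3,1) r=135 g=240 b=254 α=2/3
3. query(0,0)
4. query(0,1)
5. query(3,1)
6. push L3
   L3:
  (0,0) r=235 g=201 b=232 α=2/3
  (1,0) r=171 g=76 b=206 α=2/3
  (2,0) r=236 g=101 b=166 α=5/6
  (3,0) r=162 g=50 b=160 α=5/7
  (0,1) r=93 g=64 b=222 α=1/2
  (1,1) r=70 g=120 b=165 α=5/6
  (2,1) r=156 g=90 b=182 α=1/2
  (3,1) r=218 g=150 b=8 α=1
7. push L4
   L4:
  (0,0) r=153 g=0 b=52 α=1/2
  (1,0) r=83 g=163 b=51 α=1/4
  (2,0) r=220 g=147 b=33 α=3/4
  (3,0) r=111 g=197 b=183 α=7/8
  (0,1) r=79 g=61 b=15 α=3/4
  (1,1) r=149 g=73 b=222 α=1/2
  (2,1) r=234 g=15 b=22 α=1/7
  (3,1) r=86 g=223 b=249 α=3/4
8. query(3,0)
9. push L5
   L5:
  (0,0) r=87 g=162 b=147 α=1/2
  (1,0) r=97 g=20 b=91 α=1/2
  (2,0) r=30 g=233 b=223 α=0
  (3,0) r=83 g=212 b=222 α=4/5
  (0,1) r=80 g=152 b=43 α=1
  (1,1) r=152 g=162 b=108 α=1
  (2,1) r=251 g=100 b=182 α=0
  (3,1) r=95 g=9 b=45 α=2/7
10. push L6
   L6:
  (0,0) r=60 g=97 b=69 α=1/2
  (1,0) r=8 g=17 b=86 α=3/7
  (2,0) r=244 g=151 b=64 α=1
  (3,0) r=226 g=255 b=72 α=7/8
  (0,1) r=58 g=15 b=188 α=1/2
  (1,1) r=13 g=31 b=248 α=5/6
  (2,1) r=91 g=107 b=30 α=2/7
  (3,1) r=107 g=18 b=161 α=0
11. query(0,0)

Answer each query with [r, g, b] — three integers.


at x=0,y=0 over L1,L2:
after L1 α=4/5: [124/5, 200, 364/5]
after L2 α=1/3: [506/5, 180, 311/5]
= [101, 180, 62]

query (0,1) [L1,L2] — begin 0,0,0
after L1 α=4/5: [184/5, 704/5, 308/5]
after L2 α=1/6: [58, 150, 179/2]
= [58, 150, 90]

(3,1) stack=L1,L2; from [0,0,0]:
L1 α=1: [72, 33, 4]
L2 α=2/3: [114, 171, 512/3]
→ [114, 171, 171]

query (3,0) [L1,L2,L3,L4] — begin 0,0,0
L1 α=1/2: [117/2, 57, 191/2]
L2 α=1: [137, 131, 67]
L3 α=5/7: [1084/7, 512/7, 934/7]
L4 α=7/8: [6523/56, 10165/56, 9901/56]
= [116, 182, 177]

at x=0,y=0 over L1,L2,L3,L4,L5,L6:
after L1 α=4/5: [124/5, 200, 364/5]
after L2 α=1/3: [506/5, 180, 311/5]
after L3 α=2/3: [952/5, 194, 877/5]
after L4 α=1/2: [1717/10, 97, 1137/10]
after L5 α=1/2: [2587/20, 259/2, 2607/20]
after L6 α=1/2: [3787/40, 453/4, 3987/40]
→ [95, 113, 100]


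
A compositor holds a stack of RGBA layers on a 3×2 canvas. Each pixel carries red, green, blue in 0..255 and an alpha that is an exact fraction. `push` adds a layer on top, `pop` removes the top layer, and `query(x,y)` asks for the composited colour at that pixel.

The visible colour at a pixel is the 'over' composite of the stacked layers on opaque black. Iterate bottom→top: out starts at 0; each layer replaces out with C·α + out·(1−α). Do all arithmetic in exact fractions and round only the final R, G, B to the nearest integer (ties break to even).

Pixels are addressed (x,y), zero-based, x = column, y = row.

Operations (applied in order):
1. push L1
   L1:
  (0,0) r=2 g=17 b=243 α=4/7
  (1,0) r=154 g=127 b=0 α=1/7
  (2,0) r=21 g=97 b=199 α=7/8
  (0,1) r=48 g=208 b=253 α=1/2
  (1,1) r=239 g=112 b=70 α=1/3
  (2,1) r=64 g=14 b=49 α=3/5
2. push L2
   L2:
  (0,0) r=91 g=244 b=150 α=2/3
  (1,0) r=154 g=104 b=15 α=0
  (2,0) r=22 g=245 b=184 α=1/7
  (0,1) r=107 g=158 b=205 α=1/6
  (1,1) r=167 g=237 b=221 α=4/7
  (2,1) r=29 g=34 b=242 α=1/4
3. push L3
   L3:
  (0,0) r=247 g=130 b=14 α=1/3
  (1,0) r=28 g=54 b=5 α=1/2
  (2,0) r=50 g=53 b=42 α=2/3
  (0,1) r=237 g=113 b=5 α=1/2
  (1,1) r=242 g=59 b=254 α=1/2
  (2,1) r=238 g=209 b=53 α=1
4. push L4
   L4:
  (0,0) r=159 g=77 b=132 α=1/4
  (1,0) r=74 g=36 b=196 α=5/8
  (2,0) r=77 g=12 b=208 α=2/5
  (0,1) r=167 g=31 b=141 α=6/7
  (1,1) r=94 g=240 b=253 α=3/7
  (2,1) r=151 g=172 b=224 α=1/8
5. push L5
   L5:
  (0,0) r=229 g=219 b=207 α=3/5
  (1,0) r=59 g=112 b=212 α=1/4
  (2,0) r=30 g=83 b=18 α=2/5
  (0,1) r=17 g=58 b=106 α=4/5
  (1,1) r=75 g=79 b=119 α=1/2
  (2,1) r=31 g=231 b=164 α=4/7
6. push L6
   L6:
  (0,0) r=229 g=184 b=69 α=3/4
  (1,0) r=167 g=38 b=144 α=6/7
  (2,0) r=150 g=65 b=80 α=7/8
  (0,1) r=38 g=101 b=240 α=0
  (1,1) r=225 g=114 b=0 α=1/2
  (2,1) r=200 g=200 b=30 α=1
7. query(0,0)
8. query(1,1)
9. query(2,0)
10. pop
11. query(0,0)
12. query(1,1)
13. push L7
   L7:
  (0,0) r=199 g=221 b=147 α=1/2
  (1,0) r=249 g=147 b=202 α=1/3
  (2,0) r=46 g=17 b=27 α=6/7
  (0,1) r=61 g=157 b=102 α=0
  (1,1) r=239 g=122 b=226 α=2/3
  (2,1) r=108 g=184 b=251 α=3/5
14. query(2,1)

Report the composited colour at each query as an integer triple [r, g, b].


query (0,0) [L1,L2,L3,L4,L5,L6] — begin 0,0,0
+L1 (α=4/7) → [8/7, 68/7, 972/7]
+L2 (α=2/3) → [1282/21, 3484/21, 1024/7]
+L3 (α=1/3) → [7751/63, 9698/63, 2146/21]
+L4 (α=1/4) → [5545/42, 11315/84, 1535/14]
+L5 (α=3/5) → [19972/105, 38909/210, 5882/35]
+L6 (α=3/4) → [92107/420, 154829/840, 13127/140]
→ [219, 184, 94]

query (1,1) [L1,L2,L3,L4,L5,L6] — begin 0,0,0
+L1 (α=1/3) → [239/3, 112/3, 70/3]
+L2 (α=4/7) → [907/7, 1060/7, 954/7]
+L3 (α=1/2) → [2601/14, 1473/14, 1366/7]
+L4 (α=3/7) → [7176/49, 7986/49, 10777/49]
+L5 (α=1/2) → [10851/98, 11857/98, 8304/49]
+L6 (α=1/2) → [32901/196, 23029/196, 4152/49]
rounded: [168, 117, 85]

(2,0) stack=L1,L2,L3,L4,L5,L6; from [0,0,0]:
+L1 (α=7/8) → [147/8, 679/8, 1393/8]
+L2 (α=1/7) → [529/28, 431/4, 4915/28]
+L3 (α=2/3) → [3329/84, 285/4, 7267/84]
+L4 (α=2/5) → [7641/140, 951/20, 3783/28]
+L5 (α=2/5) → [31323/700, 6173/100, 12357/140]
+L6 (α=7/8) → [766323/5600, 51673/800, 90757/1120]
→ [137, 65, 81]

at x=0,y=0 over L1,L2,L3,L4,L5:
L1 α=4/7: [8/7, 68/7, 972/7]
L2 α=2/3: [1282/21, 3484/21, 1024/7]
L3 α=1/3: [7751/63, 9698/63, 2146/21]
L4 α=1/4: [5545/42, 11315/84, 1535/14]
L5 α=3/5: [19972/105, 38909/210, 5882/35]
rounded: [190, 185, 168]

query (1,1) [L1,L2,L3,L4,L5] — begin 0,0,0
+L1 (α=1/3) → [239/3, 112/3, 70/3]
+L2 (α=4/7) → [907/7, 1060/7, 954/7]
+L3 (α=1/2) → [2601/14, 1473/14, 1366/7]
+L4 (α=3/7) → [7176/49, 7986/49, 10777/49]
+L5 (α=1/2) → [10851/98, 11857/98, 8304/49]
rounded: [111, 121, 169]

(2,1) stack=L1,L2,L3,L4,L5,L7; from [0,0,0]:
after L1 α=3/5: [192/5, 42/5, 147/5]
after L2 α=1/4: [721/20, 74/5, 1651/20]
after L3 α=1: [238, 209, 53]
after L4 α=1/8: [1817/8, 1635/8, 595/8]
after L5 α=4/7: [6443/56, 12297/56, 7033/56]
after L7 α=3/5: [3103/28, 27753/140, 28117/140]
rounded: [111, 198, 201]


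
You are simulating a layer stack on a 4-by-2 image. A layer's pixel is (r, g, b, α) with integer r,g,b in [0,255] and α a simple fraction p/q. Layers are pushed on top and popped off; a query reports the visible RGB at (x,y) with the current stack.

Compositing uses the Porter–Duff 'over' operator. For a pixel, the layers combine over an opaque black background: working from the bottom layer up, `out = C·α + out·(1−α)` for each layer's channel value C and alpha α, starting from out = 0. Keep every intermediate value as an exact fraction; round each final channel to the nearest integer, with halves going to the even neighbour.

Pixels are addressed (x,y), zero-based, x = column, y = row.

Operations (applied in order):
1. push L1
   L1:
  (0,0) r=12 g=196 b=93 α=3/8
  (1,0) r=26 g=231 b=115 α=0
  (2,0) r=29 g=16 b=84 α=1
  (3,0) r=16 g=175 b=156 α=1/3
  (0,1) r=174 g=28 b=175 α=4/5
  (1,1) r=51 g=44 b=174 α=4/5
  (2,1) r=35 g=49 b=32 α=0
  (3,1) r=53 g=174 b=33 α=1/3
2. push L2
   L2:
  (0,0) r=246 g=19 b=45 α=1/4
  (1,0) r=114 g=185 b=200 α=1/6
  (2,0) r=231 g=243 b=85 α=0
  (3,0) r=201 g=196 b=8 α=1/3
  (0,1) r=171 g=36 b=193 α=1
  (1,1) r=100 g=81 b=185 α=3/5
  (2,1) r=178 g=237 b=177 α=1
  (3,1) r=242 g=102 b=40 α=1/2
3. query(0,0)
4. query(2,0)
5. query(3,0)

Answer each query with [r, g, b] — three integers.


at x=0,y=0 over L1,L2:
L1 α=3/8: [9/2, 147/2, 279/8]
L2 α=1/4: [519/8, 479/8, 1197/32]
→ [65, 60, 37]

query (2,0) [L1,L2] — begin 0,0,0
L1 α=1: [29, 16, 84]
L2 α=0: [29, 16, 84]
rounded: [29, 16, 84]

(3,0) stack=L1,L2; from [0,0,0]:
+L1 (α=1/3) → [16/3, 175/3, 52]
+L2 (α=1/3) → [635/9, 938/9, 112/3]
→ [71, 104, 37]


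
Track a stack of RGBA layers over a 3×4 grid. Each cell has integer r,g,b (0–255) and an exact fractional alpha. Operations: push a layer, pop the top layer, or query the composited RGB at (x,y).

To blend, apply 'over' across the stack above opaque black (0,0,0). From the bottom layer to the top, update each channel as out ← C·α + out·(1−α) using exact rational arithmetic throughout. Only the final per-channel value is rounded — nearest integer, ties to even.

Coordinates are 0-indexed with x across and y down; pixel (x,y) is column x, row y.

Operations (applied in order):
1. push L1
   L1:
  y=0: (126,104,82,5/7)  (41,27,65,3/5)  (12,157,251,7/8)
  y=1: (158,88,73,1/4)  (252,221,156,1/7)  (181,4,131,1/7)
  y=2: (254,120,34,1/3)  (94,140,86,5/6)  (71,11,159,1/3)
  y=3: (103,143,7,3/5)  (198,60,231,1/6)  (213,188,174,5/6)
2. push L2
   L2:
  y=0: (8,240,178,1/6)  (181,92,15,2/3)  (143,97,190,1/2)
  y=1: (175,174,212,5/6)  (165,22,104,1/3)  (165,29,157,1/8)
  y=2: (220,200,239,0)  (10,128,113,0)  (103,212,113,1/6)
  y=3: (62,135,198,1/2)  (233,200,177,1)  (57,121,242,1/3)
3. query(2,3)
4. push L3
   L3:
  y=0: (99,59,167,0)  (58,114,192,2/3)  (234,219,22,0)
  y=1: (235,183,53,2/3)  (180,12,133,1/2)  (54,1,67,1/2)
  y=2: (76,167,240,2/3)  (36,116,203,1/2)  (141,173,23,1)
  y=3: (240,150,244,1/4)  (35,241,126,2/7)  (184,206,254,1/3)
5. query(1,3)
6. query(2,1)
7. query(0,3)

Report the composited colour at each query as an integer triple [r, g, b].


at x=2,y=3 over L1,L2:
after L1 α=5/6: [355/2, 470/3, 145]
after L2 α=1/3: [412/3, 1303/9, 532/3]
→ [137, 145, 177]

at x=1,y=3 over L1,L2,L3:
after L1 α=1/6: [33, 10, 77/2]
after L2 α=1: [233, 200, 177]
after L3 α=2/7: [1235/7, 1482/7, 1137/7]
= [176, 212, 162]

at x=2,y=1 over L1,L2,L3:
after L1 α=1/7: [181/7, 4/7, 131/7]
after L2 α=1/8: [173/4, 33/8, 36]
after L3 α=1/2: [389/8, 41/16, 103/2]
→ [49, 3, 52]

at x=0,y=3 over L1,L2,L3:
after L1 α=3/5: [309/5, 429/5, 21/5]
after L2 α=1/2: [619/10, 552/5, 1011/10]
after L3 α=1/4: [4257/40, 1203/10, 5473/40]
= [106, 120, 137]


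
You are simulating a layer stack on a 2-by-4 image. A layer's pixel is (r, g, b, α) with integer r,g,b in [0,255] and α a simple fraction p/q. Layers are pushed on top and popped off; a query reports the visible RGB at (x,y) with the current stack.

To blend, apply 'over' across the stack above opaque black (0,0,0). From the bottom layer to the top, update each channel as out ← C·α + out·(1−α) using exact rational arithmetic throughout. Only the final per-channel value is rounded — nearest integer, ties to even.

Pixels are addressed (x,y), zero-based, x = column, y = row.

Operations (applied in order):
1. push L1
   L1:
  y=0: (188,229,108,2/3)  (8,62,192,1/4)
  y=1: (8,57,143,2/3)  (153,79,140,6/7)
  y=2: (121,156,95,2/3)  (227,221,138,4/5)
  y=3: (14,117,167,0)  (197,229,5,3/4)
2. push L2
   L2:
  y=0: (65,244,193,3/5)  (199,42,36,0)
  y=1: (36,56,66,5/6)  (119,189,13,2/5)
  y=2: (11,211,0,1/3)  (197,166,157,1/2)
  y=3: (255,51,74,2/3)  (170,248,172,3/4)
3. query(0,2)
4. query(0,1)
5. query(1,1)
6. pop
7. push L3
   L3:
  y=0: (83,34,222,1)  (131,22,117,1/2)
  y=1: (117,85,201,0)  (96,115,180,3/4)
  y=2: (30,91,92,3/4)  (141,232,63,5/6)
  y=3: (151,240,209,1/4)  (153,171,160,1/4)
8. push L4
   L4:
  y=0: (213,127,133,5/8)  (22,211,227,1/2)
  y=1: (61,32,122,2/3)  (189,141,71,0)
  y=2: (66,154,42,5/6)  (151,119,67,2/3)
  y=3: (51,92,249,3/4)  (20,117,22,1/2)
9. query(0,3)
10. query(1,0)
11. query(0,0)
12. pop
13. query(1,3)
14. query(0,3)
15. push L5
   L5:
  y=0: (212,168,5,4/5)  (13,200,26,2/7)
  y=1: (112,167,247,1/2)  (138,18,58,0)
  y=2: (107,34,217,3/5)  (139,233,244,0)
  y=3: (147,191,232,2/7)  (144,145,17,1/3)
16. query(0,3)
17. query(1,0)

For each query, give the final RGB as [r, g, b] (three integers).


at x=0,y=2 over L1,L2:
after L1 α=2/3: [242/3, 104, 190/3]
after L2 α=1/3: [517/9, 419/3, 380/9]
rounded: [57, 140, 42]

at x=0,y=1 over L1,L2:
after L1 α=2/3: [16/3, 38, 286/3]
after L2 α=5/6: [278/9, 53, 638/9]
→ [31, 53, 71]

query (1,1) [L1,L2] — begin 0,0,0
after L1 α=6/7: [918/7, 474/7, 120]
after L2 α=2/5: [884/7, 4068/35, 386/5]
= [126, 116, 77]

query (0,3) [L1,L3,L4] — begin 0,0,0
L1 α=0: [0, 0, 0]
L3 α=1/4: [151/4, 60, 209/4]
L4 α=3/4: [763/16, 84, 3197/16]
→ [48, 84, 200]

(1,0) stack=L1,L3,L4; from [0,0,0]:
+L1 (α=1/4) → [2, 31/2, 48]
+L3 (α=1/2) → [133/2, 75/4, 165/2]
+L4 (α=1/2) → [177/4, 919/8, 619/4]
= [44, 115, 155]

query (0,0) [L1,L3,L4] — begin 0,0,0
after L1 α=2/3: [376/3, 458/3, 72]
after L3 α=1: [83, 34, 222]
after L4 α=5/8: [657/4, 737/8, 1331/8]
→ [164, 92, 166]

(1,3) stack=L1,L3; from [0,0,0]:
+L1 (α=3/4) → [591/4, 687/4, 15/4]
+L3 (α=1/4) → [2385/16, 2745/16, 685/16]
rounded: [149, 172, 43]

(0,3) stack=L1,L3; from [0,0,0]:
L1 α=0: [0, 0, 0]
L3 α=1/4: [151/4, 60, 209/4]
→ [38, 60, 52]

query (0,3) [L1,L3,L5] — begin 0,0,0
after L1 α=0: [0, 0, 0]
after L3 α=1/4: [151/4, 60, 209/4]
after L5 α=2/7: [1931/28, 682/7, 2901/28]
→ [69, 97, 104]

(1,0) stack=L1,L3,L5; from [0,0,0]:
after L1 α=1/4: [2, 31/2, 48]
after L3 α=1/2: [133/2, 75/4, 165/2]
after L5 α=2/7: [717/14, 1975/28, 929/14]
rounded: [51, 71, 66]


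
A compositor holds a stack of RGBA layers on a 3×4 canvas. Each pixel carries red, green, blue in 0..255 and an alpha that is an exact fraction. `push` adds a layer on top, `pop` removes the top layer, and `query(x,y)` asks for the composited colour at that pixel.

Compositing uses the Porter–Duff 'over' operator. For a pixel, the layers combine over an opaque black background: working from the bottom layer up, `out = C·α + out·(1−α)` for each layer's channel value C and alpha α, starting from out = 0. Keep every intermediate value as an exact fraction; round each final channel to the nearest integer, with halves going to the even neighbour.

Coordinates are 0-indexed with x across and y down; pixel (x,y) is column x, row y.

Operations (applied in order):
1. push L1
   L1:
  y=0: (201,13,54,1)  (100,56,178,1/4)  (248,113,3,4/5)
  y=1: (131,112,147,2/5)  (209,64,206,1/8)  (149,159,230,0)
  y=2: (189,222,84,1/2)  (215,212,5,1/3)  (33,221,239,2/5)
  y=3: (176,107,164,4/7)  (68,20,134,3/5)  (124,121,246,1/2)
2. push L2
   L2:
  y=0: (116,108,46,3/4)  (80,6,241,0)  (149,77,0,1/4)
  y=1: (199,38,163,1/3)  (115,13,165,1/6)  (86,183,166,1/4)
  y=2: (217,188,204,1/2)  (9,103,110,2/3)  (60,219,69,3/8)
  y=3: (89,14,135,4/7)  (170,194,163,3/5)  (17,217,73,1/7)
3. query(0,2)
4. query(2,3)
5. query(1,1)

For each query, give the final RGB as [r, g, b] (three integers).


at x=0,y=2 over L1,L2:
+L1 (α=1/2) → [189/2, 111, 42]
+L2 (α=1/2) → [623/4, 299/2, 123]
rounded: [156, 150, 123]

query (2,3) [L1,L2] — begin 0,0,0
L1 α=1/2: [62, 121/2, 123]
L2 α=1/7: [389/7, 580/7, 811/7]
= [56, 83, 116]

(1,1) stack=L1,L2; from [0,0,0]:
L1 α=1/8: [209/8, 8, 103/4]
L2 α=1/6: [655/16, 53/6, 1175/24]
rounded: [41, 9, 49]


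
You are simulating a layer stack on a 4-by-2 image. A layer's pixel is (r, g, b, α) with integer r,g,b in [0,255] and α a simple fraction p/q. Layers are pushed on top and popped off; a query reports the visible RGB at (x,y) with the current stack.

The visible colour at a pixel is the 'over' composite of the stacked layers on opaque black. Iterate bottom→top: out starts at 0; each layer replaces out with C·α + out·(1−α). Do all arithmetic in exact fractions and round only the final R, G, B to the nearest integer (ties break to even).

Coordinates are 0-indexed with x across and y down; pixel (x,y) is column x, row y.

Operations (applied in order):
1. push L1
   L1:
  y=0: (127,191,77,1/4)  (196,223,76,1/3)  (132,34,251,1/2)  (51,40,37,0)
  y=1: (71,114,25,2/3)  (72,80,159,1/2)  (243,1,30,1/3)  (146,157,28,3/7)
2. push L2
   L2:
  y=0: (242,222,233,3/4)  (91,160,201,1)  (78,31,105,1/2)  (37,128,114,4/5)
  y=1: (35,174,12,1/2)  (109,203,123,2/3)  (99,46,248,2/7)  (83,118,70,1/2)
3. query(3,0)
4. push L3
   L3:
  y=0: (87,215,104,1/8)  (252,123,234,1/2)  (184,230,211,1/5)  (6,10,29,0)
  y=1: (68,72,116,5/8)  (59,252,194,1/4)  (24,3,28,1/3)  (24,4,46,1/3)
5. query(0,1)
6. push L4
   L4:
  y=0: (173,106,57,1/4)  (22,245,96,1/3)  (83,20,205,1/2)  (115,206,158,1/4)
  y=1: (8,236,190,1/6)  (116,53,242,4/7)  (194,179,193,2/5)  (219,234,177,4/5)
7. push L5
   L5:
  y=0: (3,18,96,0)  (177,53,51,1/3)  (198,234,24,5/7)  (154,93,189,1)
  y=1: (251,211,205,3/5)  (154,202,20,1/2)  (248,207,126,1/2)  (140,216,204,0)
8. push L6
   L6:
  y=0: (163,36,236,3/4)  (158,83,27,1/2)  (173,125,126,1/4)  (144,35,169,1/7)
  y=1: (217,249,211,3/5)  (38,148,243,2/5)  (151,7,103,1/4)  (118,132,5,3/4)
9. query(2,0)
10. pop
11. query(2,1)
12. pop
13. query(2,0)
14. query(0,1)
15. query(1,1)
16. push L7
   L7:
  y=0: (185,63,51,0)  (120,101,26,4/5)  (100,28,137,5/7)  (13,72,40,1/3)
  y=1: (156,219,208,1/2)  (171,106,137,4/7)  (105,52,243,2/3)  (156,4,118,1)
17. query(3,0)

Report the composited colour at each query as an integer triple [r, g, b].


query (3,0) [L1,L2] — begin 0,0,0
+L1 (α=0) → [0, 0, 0]
+L2 (α=4/5) → [148/5, 512/5, 456/5]
→ [30, 102, 91]

at x=0,y=1 over L1,L2,L3:
L1 α=2/3: [142/3, 76, 50/3]
L2 α=1/2: [247/6, 125, 43/3]
L3 α=5/8: [927/16, 735/8, 623/8]
= [58, 92, 78]

query (2,0) [L1,L2,L3,L4,L5,L6] — begin 0,0,0
after L1 α=1/2: [66, 17, 251/2]
after L2 α=1/2: [72, 24, 461/4]
after L3 α=1/5: [472/5, 326/5, 672/5]
after L4 α=1/2: [887/10, 213/5, 1697/10]
after L5 α=5/7: [5837/35, 6276/35, 2297/35]
after L6 α=1/4: [11783/70, 23203/140, 11301/140]
→ [168, 166, 81]

(2,1) stack=L1,L2,L3,L4,L5; from [0,0,0]:
+L1 (α=1/3) → [81, 1/3, 10]
+L2 (α=2/7) → [603/7, 281/21, 78]
+L3 (α=1/3) → [458/7, 625/63, 184/3]
+L4 (α=2/5) → [818/7, 8143/105, 114]
+L5 (α=1/2) → [1277/7, 14939/105, 120]
rounded: [182, 142, 120]

query (2,0) [L1,L2,L3,L4] — begin 0,0,0
L1 α=1/2: [66, 17, 251/2]
L2 α=1/2: [72, 24, 461/4]
L3 α=1/5: [472/5, 326/5, 672/5]
L4 α=1/2: [887/10, 213/5, 1697/10]
rounded: [89, 43, 170]

at x=0,y=1 over L1,L2,L3,L4:
+L1 (α=2/3) → [142/3, 76, 50/3]
+L2 (α=1/2) → [247/6, 125, 43/3]
+L3 (α=5/8) → [927/16, 735/8, 623/8]
+L4 (α=1/6) → [4763/96, 5563/48, 1545/16]
→ [50, 116, 97]

(1,1) stack=L1,L2,L3,L4; from [0,0,0]:
L1 α=1/2: [36, 40, 159/2]
L2 α=2/3: [254/3, 446/3, 217/2]
L3 α=1/4: [313/4, 349/2, 1039/8]
L4 α=4/7: [2795/28, 1471/14, 10861/56]
→ [100, 105, 194]

query (3,0) [L1,L2,L3,L4,L7] — begin 0,0,0
after L1 α=0: [0, 0, 0]
after L2 α=4/5: [148/5, 512/5, 456/5]
after L3 α=0: [148/5, 512/5, 456/5]
after L4 α=1/4: [1019/20, 1283/10, 1079/10]
after L7 α=1/3: [383/10, 1643/15, 1279/15]
rounded: [38, 110, 85]


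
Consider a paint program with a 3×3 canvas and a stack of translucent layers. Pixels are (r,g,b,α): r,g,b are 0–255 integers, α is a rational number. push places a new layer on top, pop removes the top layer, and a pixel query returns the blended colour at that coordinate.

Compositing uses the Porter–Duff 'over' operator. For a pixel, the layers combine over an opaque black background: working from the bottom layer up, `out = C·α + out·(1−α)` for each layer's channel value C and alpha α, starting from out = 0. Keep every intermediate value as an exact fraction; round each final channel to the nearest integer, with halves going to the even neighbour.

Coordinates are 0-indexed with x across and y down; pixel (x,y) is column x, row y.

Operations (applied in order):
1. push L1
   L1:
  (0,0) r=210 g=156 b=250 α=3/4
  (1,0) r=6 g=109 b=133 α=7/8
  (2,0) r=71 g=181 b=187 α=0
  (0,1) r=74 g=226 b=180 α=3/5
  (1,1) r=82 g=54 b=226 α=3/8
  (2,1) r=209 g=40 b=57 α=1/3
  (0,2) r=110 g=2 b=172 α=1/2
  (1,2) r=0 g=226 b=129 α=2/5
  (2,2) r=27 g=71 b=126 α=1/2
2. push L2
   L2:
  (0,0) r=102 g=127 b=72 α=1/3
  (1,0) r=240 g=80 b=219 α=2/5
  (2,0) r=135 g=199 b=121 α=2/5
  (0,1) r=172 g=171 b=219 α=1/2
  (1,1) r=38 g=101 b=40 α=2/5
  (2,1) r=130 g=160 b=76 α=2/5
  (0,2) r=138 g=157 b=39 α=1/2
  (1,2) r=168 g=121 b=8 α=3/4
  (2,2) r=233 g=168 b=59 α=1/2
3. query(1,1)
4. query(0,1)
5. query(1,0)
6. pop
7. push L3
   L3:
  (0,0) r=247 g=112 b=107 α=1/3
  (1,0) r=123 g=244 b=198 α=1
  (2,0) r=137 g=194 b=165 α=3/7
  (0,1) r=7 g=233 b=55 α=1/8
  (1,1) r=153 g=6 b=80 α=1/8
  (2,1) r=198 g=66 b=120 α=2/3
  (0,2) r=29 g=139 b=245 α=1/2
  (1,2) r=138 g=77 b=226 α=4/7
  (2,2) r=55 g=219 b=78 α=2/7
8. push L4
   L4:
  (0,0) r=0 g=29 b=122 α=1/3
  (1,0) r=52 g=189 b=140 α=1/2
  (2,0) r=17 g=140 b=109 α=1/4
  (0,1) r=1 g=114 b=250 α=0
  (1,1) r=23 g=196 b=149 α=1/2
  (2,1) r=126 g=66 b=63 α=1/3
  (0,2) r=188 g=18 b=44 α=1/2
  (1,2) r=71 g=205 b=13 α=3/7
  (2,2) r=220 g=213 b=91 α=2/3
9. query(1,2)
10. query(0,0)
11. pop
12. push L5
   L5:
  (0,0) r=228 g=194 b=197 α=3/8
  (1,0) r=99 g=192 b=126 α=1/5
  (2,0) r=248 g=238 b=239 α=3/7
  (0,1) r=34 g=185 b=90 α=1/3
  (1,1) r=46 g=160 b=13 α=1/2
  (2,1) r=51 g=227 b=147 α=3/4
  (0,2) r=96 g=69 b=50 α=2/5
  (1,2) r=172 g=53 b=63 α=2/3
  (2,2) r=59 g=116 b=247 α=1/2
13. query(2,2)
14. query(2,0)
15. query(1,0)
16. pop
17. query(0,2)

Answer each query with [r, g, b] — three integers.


at x=1,y=1 over L1,L2:
L1 α=3/8: [123/4, 81/4, 339/4]
L2 α=2/5: [673/20, 1051/20, 1337/20]
rounded: [34, 53, 67]

query (0,1) [L1,L2] — begin 0,0,0
+L1 (α=3/5) → [222/5, 678/5, 108]
+L2 (α=1/2) → [541/5, 1533/10, 327/2]
rounded: [108, 153, 164]

(1,0) stack=L1,L2; from [0,0,0]:
after L1 α=7/8: [21/4, 763/8, 931/8]
after L2 α=2/5: [1983/20, 3569/40, 6297/40]
rounded: [99, 89, 157]

at x=1,y=2 over L1,L3,L4:
after L1 α=2/5: [0, 452/5, 258/5]
after L3 α=4/7: [552/7, 2896/35, 5294/35]
after L4 α=3/7: [3699/49, 33109/245, 22541/245]
= [75, 135, 92]

query (0,0) [L1,L3,L4] — begin 0,0,0
+L1 (α=3/4) → [315/2, 117, 375/2]
+L3 (α=1/3) → [562/3, 346/3, 482/3]
+L4 (α=1/3) → [1124/9, 779/9, 1330/9]
→ [125, 87, 148]

at x=2,y=2 over L1,L3,L5:
+L1 (α=1/2) → [27/2, 71/2, 63]
+L3 (α=2/7) → [355/14, 1231/14, 471/7]
+L5 (α=1/2) → [1181/28, 2855/28, 1100/7]
→ [42, 102, 157]

query (2,0) [L1,L3,L5] — begin 0,0,0
L1 α=0: [0, 0, 0]
L3 α=3/7: [411/7, 582/7, 495/7]
L5 α=3/7: [6852/49, 7326/49, 6999/49]
→ [140, 150, 143]

at x=1,y=0 over L1,L3,L5:
after L1 α=7/8: [21/4, 763/8, 931/8]
after L3 α=1: [123, 244, 198]
after L5 α=1/5: [591/5, 1168/5, 918/5]
rounded: [118, 234, 184]

query (0,2) [L1,L3] — begin 0,0,0
+L1 (α=1/2) → [55, 1, 86]
+L3 (α=1/2) → [42, 70, 331/2]
→ [42, 70, 166]


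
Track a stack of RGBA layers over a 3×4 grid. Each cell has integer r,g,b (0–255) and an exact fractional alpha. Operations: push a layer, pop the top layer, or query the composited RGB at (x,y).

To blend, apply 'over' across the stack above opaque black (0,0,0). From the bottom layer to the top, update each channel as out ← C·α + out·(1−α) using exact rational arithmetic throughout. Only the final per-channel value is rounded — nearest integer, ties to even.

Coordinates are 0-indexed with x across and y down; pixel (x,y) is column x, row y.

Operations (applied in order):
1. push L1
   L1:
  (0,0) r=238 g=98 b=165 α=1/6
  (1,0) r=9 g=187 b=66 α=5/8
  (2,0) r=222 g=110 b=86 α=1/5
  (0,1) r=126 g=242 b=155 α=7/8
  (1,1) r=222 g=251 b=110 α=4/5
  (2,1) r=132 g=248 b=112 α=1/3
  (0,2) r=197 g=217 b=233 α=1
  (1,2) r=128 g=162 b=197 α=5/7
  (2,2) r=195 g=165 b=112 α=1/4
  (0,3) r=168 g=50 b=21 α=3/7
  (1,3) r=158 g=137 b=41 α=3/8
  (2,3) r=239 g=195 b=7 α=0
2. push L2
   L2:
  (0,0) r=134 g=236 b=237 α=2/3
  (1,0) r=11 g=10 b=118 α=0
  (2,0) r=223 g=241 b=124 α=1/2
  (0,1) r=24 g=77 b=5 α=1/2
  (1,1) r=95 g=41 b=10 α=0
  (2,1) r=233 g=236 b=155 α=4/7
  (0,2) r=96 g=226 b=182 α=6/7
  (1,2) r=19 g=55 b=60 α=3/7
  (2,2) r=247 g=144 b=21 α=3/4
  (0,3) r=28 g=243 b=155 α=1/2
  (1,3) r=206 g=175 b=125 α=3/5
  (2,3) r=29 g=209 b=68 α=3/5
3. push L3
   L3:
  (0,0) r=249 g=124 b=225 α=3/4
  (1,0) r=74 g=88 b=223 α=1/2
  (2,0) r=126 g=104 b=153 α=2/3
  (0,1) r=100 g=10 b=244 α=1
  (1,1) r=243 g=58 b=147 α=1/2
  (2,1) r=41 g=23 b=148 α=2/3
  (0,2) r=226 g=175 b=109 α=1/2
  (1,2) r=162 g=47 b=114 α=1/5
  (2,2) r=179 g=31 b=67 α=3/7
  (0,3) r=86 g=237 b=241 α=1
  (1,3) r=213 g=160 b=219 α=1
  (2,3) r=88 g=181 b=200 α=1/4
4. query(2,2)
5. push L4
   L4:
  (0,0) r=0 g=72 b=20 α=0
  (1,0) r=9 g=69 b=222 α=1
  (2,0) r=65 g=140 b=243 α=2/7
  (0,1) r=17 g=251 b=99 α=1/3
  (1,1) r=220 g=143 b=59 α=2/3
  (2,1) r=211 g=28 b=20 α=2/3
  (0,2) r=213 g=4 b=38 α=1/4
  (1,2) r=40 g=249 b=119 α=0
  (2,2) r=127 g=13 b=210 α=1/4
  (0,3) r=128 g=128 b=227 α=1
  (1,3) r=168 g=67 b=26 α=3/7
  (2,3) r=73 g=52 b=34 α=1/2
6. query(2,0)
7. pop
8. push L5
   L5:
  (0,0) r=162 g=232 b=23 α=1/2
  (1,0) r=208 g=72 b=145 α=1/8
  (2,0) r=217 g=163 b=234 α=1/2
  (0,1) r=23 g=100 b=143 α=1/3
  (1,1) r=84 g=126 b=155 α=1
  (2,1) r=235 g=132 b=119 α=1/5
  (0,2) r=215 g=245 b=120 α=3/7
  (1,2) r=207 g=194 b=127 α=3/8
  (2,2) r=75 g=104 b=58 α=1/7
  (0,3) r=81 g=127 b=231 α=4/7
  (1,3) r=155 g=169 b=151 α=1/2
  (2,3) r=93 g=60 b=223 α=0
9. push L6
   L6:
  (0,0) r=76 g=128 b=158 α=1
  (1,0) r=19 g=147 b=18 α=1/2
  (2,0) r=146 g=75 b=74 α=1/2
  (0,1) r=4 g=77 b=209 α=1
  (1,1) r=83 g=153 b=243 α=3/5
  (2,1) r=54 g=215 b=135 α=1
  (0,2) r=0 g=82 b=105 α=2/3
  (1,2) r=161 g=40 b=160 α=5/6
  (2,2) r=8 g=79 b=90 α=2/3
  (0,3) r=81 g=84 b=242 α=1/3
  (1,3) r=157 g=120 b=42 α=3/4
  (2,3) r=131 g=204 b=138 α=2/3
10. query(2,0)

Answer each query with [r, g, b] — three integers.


at x=2,y=2 over L1,L2,L3:
+L1 (α=1/4) → [195/4, 165/4, 28]
+L2 (α=3/4) → [3159/16, 1893/16, 91/4]
+L3 (α=3/7) → [5307/28, 2265/28, 292/7]
= [190, 81, 42]

(2,0) stack=L1,L2,L3,L4; from [0,0,0]:
L1 α=1/5: [222/5, 22, 86/5]
L2 α=1/2: [1337/10, 263/2, 353/5]
L3 α=2/3: [3857/30, 679/6, 1883/15]
L4 α=2/7: [4637/42, 725/6, 3341/21]
rounded: [110, 121, 159]

(2,0) stack=L1,L2,L3,L5,L6; from [0,0,0]:
after L1 α=1/5: [222/5, 22, 86/5]
after L2 α=1/2: [1337/10, 263/2, 353/5]
after L3 α=2/3: [3857/30, 679/6, 1883/15]
after L5 α=1/2: [10367/60, 1657/12, 5393/30]
after L6 α=1/2: [19127/120, 2557/24, 7613/60]
→ [159, 107, 127]
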